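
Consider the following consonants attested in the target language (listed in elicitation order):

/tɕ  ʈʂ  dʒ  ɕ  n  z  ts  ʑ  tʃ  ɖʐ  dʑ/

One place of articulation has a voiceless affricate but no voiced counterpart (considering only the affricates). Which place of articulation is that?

alveolar

alveolar: voiceless /ts/, voiced —.
postalveolar: voiceless /tʃ/, voiced /dʒ/.
retroflex: voiceless /ʈʂ/, voiced /ɖʐ/.
alveolo-palatal: voiceless /tɕ/, voiced /dʑ/.
Every place of articulation has a voiced member except alveolar, where /dz/ would be expected.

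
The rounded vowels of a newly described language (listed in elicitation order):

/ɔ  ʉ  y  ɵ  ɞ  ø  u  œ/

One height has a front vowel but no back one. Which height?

height            front     central   back    
high              y         ʉ         u       
high-mid          ø         ɵ         —       
low-mid           œ         ɞ         ɔ       
Every height has a back member except high-mid, where /o/ would be expected.

high-mid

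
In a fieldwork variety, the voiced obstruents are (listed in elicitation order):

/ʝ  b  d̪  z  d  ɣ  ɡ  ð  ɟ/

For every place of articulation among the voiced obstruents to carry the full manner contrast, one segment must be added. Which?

place of articulation  stop      fricative
bilabial          b         —       
dental            d̪        ð       
alveolar          d         z       
palatal           ɟ         ʝ       
velar             ɡ         ɣ       
The bilabial row has no fricative member, so the gap is the bilabial fricative /β/.

/β/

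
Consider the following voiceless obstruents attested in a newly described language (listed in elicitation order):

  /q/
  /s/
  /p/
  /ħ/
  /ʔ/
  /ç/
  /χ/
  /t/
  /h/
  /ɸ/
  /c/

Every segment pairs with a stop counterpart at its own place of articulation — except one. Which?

/ħ/

Bilabial: /p/ ~ /ɸ/
Alveolar: /t/ ~ /s/
Palatal: /c/ ~ /ç/
Uvular: /q/ ~ /χ/
Glottal: /ʔ/ ~ /h/
Pharyngeal: only /ħ/ (fricative); no stop partner.
So /ħ/ is the unpaired segment.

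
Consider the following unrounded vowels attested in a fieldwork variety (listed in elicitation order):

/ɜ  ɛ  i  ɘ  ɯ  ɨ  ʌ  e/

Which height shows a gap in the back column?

high-mid

height            front     central   back    
high              i         ɨ         ɯ       
high-mid          e         ɘ         —       
low-mid           ɛ         ɜ         ʌ       
Every height has a back member except high-mid, where /ɤ/ would be expected.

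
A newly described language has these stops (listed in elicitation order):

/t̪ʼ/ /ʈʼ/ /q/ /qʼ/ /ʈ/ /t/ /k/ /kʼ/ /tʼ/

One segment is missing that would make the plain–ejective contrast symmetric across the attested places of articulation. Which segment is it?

place of articulation  plain     ejective
dental            —         t̪ʼ     
alveolar          t         tʼ      
retroflex         ʈ         ʈʼ      
velar             k         kʼ      
uvular            q         qʼ      
The dental row has no plain member, so the gap is the plain dental stop /t̪/.

/t̪/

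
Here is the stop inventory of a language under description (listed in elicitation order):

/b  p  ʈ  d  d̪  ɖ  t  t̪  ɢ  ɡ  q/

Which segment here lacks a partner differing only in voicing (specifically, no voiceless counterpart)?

Bilabial: /p/ ~ /b/
Dental: /t̪/ ~ /d̪/
Alveolar: /t/ ~ /d/
Retroflex: /ʈ/ ~ /ɖ/
Uvular: /q/ ~ /ɢ/
Velar: only /ɡ/ (voiced); no voiceless partner.
So /ɡ/ is the unpaired segment.

/ɡ/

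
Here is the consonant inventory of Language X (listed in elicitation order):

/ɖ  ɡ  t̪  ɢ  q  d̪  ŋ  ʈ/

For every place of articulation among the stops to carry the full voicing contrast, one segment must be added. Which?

place of articulation  voiceless  voiced  
dental            t̪        d̪      
retroflex         ʈ         ɖ       
velar             —         ɡ       
uvular            q         ɢ       
The velar row has no voiceless member, so the gap is the voiceless velar stop /k/.

/k/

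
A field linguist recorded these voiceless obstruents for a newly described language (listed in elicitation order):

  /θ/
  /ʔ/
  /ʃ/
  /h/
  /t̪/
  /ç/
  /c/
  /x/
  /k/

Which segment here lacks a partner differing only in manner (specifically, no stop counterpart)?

Dental: /t̪/ ~ /θ/
Palatal: /c/ ~ /ç/
Velar: /k/ ~ /x/
Glottal: /ʔ/ ~ /h/
Postalveolar: only /ʃ/ (fricative); no stop partner.
So /ʃ/ is the unpaired segment.

/ʃ/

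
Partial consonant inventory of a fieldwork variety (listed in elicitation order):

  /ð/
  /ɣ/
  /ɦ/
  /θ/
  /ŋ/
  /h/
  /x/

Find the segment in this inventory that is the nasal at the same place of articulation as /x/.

/x/ is a voiceless velar fricative.
The nasal at the same place is a velar nasal — in this inventory, /ŋ/.

/ŋ/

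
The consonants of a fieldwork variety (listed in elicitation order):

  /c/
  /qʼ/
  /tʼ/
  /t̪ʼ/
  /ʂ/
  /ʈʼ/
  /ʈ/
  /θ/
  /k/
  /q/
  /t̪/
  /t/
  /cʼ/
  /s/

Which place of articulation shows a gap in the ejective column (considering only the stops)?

velar

place of articulation  plain     ejective
dental            t̪        t̪ʼ     
alveolar          t         tʼ      
retroflex         ʈ         ʈʼ      
palatal           c         cʼ      
velar             k         —       
uvular            q         qʼ      
Every place of articulation has an ejective member except velar, where /kʼ/ would be expected.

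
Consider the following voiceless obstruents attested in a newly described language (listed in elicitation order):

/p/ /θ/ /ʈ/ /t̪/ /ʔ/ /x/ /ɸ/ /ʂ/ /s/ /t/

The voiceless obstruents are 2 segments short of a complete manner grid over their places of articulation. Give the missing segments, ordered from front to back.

/k/, /h/

bilabial: stop /p/, fricative /ɸ/.
dental: stop /t̪/, fricative /θ/.
alveolar: stop /t/, fricative /s/.
retroflex: stop /ʈ/, fricative /ʂ/.
velar: stop —, fricative /x/.
glottal: stop /ʔ/, fricative —.
Gaps, from front to back: velar lacks stop (/k/); glottal lacks fricative (/h/).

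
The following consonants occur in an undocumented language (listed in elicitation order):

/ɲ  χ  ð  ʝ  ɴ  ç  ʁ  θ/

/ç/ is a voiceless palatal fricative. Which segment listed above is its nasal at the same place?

/ɲ/

The nasal at the same place is a palatal nasal — in this inventory, /ɲ/.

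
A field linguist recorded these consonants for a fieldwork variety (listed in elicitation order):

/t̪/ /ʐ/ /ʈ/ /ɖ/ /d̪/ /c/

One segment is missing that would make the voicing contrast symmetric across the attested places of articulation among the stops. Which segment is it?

dental: voiceless /t̪/, voiced /d̪/.
retroflex: voiceless /ʈ/, voiced /ɖ/.
palatal: voiceless /c/, voiced —.
The palatal row has no voiced member, so the gap is the voiced palatal stop /ɟ/.

/ɟ/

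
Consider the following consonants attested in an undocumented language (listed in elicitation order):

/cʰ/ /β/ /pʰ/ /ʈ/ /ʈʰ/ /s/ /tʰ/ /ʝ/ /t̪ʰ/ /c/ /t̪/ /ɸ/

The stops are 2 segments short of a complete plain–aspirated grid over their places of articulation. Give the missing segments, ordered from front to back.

/p/, /t/

Plain: /t̪/ (dental), /ʈ/ (retroflex), /c/ (palatal).
Aspirated: /pʰ/ (bilabial), /t̪ʰ/ (dental), /tʰ/ (alveolar), /ʈʰ/ (retroflex), /cʰ/ (palatal).
Gaps, from front to back: bilabial lacks plain (/p/); alveolar lacks plain (/t/).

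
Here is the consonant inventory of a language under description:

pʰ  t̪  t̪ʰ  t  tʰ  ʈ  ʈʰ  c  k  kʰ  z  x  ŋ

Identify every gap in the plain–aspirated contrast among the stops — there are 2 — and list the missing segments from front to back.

bilabial: plain —, aspirated /pʰ/.
dental: plain /t̪/, aspirated /t̪ʰ/.
alveolar: plain /t/, aspirated /tʰ/.
retroflex: plain /ʈ/, aspirated /ʈʰ/.
palatal: plain /c/, aspirated —.
velar: plain /k/, aspirated /kʰ/.
Gaps, from front to back: bilabial lacks plain (/p/); palatal lacks aspirated (/cʰ/).

/p/, /cʰ/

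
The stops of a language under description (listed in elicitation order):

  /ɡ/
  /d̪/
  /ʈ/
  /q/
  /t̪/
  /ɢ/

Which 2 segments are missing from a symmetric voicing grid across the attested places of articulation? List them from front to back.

dental: voiceless /t̪/, voiced /d̪/.
retroflex: voiceless /ʈ/, voiced —.
velar: voiceless —, voiced /ɡ/.
uvular: voiceless /q/, voiced /ɢ/.
Gaps, from front to back: retroflex lacks voiced (/ɖ/); velar lacks voiceless (/k/).

/ɖ/, /k/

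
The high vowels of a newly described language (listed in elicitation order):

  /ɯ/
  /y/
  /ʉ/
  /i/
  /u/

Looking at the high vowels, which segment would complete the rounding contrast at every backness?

/ɨ/

front: unrounded /i/, rounded /y/.
central: unrounded —, rounded /ʉ/.
back: unrounded /ɯ/, rounded /u/.
The central row has no unrounded member, so the gap is the central unrounded vowel /ɨ/.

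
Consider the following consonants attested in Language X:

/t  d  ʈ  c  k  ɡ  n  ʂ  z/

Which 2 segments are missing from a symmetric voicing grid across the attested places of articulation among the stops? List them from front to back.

/ɖ/, /ɟ/

Voiceless: /t/ (alveolar), /ʈ/ (retroflex), /c/ (palatal), /k/ (velar).
Voiced: /d/ (alveolar), /ɡ/ (velar).
Gaps, from front to back: retroflex lacks voiced (/ɖ/); palatal lacks voiced (/ɟ/).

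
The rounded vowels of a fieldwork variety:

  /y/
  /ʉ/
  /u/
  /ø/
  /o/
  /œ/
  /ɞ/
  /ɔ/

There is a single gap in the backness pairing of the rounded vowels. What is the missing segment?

Front: /y/ (high), /ø/ (high-mid), /œ/ (low-mid).
Central: /ʉ/ (high), /ɞ/ (low-mid).
Back: /u/ (high), /o/ (high-mid), /ɔ/ (low-mid).
The high-mid row has no central member, so the gap is the high-mid central rounded vowel /ɵ/.

/ɵ/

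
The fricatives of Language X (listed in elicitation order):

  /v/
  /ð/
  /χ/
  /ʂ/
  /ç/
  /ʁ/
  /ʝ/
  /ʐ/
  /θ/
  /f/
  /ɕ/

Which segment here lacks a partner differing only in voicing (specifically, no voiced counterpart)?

Labiodental: /f/ ~ /v/
Dental: /θ/ ~ /ð/
Retroflex: /ʂ/ ~ /ʐ/
Palatal: /ç/ ~ /ʝ/
Uvular: /χ/ ~ /ʁ/
Alveolo-palatal: only /ɕ/ (voiceless); no voiced partner.
So /ɕ/ is the unpaired segment.

/ɕ/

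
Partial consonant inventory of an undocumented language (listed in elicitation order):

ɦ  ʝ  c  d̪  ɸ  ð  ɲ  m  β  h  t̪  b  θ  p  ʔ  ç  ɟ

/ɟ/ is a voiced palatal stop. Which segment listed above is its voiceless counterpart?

The voiceless counterpart is a voiceless palatal stop — in this inventory, /c/.

/c/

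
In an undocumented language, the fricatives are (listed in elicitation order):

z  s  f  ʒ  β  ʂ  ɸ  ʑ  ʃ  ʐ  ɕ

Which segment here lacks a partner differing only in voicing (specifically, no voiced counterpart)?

/f/

Bilabial: /ɸ/ ~ /β/
Alveolar: /s/ ~ /z/
Postalveolar: /ʃ/ ~ /ʒ/
Retroflex: /ʂ/ ~ /ʐ/
Alveolo-palatal: /ɕ/ ~ /ʑ/
Labiodental: only /f/ (voiceless); no voiced partner.
So /f/ is the unpaired segment.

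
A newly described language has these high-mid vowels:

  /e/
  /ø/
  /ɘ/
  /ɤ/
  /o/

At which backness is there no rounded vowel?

central

backness          unrounded  rounded 
front             e         ø       
central           ɘ         —       
back              ɤ         o       
Every backness has a rounded member except central, where /ɵ/ would be expected.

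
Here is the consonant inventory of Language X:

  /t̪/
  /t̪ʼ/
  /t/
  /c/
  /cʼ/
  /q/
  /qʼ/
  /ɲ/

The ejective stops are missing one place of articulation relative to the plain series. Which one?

alveolar

place of articulation  plain     ejective
dental            t̪        t̪ʼ     
alveolar          t         —       
palatal           c         cʼ      
uvular            q         qʼ      
Every place of articulation has an ejective member except alveolar, where /tʼ/ would be expected.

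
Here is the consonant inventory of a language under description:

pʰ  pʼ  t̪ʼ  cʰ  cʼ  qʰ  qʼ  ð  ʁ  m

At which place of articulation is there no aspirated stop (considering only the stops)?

dental

place of articulation  aspirated  ejective
bilabial          pʰ        pʼ      
dental            —         t̪ʼ     
palatal           cʰ        cʼ      
uvular            qʰ        qʼ      
Every place of articulation has an aspirated member except dental, where /t̪ʰ/ would be expected.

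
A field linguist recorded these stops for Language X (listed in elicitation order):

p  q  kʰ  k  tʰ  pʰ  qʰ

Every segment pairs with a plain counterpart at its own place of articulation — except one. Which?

Bilabial: /p/ ~ /pʰ/
Velar: /k/ ~ /kʰ/
Uvular: /q/ ~ /qʰ/
Alveolar: only /tʰ/ (aspirated); no plain partner.
So /tʰ/ is the unpaired segment.

/tʰ/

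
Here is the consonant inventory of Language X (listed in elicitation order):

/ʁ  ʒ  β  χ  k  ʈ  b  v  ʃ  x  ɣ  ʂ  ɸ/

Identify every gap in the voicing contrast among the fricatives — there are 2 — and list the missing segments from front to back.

/f/, /ʐ/

bilabial: voiceless /ɸ/, voiced /β/.
labiodental: voiceless —, voiced /v/.
postalveolar: voiceless /ʃ/, voiced /ʒ/.
retroflex: voiceless /ʂ/, voiced —.
velar: voiceless /x/, voiced /ɣ/.
uvular: voiceless /χ/, voiced /ʁ/.
Gaps, from front to back: labiodental lacks voiceless (/f/); retroflex lacks voiced (/ʐ/).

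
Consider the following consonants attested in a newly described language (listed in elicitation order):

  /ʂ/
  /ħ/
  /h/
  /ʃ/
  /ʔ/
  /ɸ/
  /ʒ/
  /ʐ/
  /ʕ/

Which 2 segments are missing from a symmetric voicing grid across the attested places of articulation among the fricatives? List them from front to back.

/β/, /ɦ/

bilabial: voiceless /ɸ/, voiced —.
postalveolar: voiceless /ʃ/, voiced /ʒ/.
retroflex: voiceless /ʂ/, voiced /ʐ/.
pharyngeal: voiceless /ħ/, voiced /ʕ/.
glottal: voiceless /h/, voiced —.
Gaps, from front to back: bilabial lacks voiced (/β/); glottal lacks voiced (/ɦ/).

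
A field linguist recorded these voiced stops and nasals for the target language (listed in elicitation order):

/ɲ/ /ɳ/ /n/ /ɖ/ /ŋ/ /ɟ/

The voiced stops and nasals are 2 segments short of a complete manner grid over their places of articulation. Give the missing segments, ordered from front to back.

Oral stop: /ɖ/ (retroflex), /ɟ/ (palatal).
Nasal: /n/ (alveolar), /ɳ/ (retroflex), /ɲ/ (palatal), /ŋ/ (velar).
Gaps, from front to back: alveolar lacks oral stop (/d/); velar lacks oral stop (/ɡ/).

/d/, /ɡ/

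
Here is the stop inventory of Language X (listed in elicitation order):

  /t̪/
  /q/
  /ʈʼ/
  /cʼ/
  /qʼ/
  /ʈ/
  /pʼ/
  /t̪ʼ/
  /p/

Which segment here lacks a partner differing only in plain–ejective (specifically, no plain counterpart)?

/cʼ/

Bilabial: /p/ ~ /pʼ/
Dental: /t̪/ ~ /t̪ʼ/
Retroflex: /ʈ/ ~ /ʈʼ/
Uvular: /q/ ~ /qʼ/
Palatal: only /cʼ/ (ejective); no plain partner.
So /cʼ/ is the unpaired segment.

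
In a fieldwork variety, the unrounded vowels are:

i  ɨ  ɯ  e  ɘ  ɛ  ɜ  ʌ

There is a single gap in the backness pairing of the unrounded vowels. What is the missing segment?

/ɤ/

height            front     central   back    
high              i         ɨ         ɯ       
high-mid          e         ɘ         —       
low-mid           ɛ         ɜ         ʌ       
The high-mid row has no back member, so the gap is the high-mid back unrounded vowel /ɤ/.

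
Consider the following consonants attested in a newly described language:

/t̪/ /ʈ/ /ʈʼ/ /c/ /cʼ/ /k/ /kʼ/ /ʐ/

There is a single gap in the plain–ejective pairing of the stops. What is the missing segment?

/t̪ʼ/

place of articulation  plain     ejective
dental            t̪        —       
retroflex         ʈ         ʈʼ      
palatal           c         cʼ      
velar             k         kʼ      
The dental row has no ejective member, so the gap is the ejective dental stop /t̪ʼ/.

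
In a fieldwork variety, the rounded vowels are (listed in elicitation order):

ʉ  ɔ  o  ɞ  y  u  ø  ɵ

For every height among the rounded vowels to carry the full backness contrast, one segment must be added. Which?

height            front     central   back    
high              y         ʉ         u       
high-mid          ø         ɵ         o       
low-mid           —         ɞ         ɔ       
The low-mid row has no front member, so the gap is the low-mid front rounded vowel /œ/.

/œ/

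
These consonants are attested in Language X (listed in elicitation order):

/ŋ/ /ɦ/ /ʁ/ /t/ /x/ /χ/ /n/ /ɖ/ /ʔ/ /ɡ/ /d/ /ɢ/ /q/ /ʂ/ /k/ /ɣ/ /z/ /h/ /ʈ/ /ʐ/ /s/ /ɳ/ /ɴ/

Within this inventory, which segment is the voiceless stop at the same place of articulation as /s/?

/s/ is a voiceless alveolar fricative.
The voiceless stop at the same place is a voiceless alveolar stop — in this inventory, /t/.

/t/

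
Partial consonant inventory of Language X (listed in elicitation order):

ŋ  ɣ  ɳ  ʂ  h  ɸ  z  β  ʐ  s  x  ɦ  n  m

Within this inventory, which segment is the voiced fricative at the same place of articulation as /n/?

/z/

/n/ is an alveolar nasal.
The voiced fricative at the same place is a voiced alveolar fricative — in this inventory, /z/.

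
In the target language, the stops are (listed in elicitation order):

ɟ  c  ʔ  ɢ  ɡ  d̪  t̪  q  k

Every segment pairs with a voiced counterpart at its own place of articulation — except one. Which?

Dental: /t̪/ ~ /d̪/
Palatal: /c/ ~ /ɟ/
Velar: /k/ ~ /ɡ/
Uvular: /q/ ~ /ɢ/
Glottal: only /ʔ/ (voiceless); no voiced partner.
So /ʔ/ is the unpaired segment.

/ʔ/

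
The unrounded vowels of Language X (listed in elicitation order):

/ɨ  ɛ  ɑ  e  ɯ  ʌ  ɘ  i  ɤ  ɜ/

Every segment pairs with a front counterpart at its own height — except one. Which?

High: /i/ ~ /ɨ/ ~ /ɯ/
High-mid: /e/ ~ /ɘ/ ~ /ɤ/
Low-mid: /ɛ/ ~ /ɜ/ ~ /ʌ/
Low: only /ɑ/ (back); no front partner.
So /ɑ/ is the unpaired segment.

/ɑ/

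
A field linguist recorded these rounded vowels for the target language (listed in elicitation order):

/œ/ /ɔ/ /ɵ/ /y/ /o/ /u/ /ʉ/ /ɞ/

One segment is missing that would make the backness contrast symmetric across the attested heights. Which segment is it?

high: front /y/, central /ʉ/, back /u/.
high-mid: front —, central /ɵ/, back /o/.
low-mid: front /œ/, central /ɞ/, back /ɔ/.
The high-mid row has no front member, so the gap is the high-mid front rounded vowel /ø/.

/ø/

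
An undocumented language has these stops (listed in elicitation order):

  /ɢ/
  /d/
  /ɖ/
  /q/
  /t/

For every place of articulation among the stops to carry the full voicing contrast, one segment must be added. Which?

/ʈ/

Voiceless: /t/ (alveolar), /q/ (uvular).
Voiced: /d/ (alveolar), /ɖ/ (retroflex), /ɢ/ (uvular).
The retroflex row has no voiceless member, so the gap is the voiceless retroflex stop /ʈ/.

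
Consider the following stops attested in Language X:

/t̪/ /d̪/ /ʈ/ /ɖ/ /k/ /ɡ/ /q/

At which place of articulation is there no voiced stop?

uvular

dental: voiceless /t̪/, voiced /d̪/.
retroflex: voiceless /ʈ/, voiced /ɖ/.
velar: voiceless /k/, voiced /ɡ/.
uvular: voiceless /q/, voiced —.
Every place of articulation has a voiced member except uvular, where /ɢ/ would be expected.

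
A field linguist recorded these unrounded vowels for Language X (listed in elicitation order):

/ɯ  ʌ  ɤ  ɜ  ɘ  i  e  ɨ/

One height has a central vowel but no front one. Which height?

Front: /i/ (high), /e/ (high-mid).
Central: /ɨ/ (high), /ɘ/ (high-mid), /ɜ/ (low-mid).
Back: /ɯ/ (high), /ɤ/ (high-mid), /ʌ/ (low-mid).
Every height has a front member except low-mid, where /ɛ/ would be expected.

low-mid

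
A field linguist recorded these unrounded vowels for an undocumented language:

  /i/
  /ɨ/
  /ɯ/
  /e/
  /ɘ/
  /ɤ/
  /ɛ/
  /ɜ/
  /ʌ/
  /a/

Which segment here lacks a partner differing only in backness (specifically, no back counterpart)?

High: /i/ ~ /ɨ/ ~ /ɯ/
High-mid: /e/ ~ /ɘ/ ~ /ɤ/
Low-mid: /ɛ/ ~ /ɜ/ ~ /ʌ/
Low: only /a/ (front); no back partner.
So /a/ is the unpaired segment.

/a/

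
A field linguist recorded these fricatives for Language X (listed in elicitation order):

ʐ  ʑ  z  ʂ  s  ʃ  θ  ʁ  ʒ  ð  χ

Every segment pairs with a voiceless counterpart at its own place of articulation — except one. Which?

Dental: /θ/ ~ /ð/
Alveolar: /s/ ~ /z/
Postalveolar: /ʃ/ ~ /ʒ/
Retroflex: /ʂ/ ~ /ʐ/
Uvular: /χ/ ~ /ʁ/
Alveolo-palatal: only /ʑ/ (voiced); no voiceless partner.
So /ʑ/ is the unpaired segment.

/ʑ/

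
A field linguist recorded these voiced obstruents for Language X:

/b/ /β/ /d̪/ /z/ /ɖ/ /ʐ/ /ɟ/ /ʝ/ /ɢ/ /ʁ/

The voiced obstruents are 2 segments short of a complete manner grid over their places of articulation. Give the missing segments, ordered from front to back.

place of articulation  stop      fricative
bilabial          b         β       
dental            d̪        —       
alveolar          —         z       
retroflex         ɖ         ʐ       
palatal           ɟ         ʝ       
uvular            ɢ         ʁ       
Gaps, from front to back: dental lacks fricative (/ð/); alveolar lacks stop (/d/).

/ð/, /d/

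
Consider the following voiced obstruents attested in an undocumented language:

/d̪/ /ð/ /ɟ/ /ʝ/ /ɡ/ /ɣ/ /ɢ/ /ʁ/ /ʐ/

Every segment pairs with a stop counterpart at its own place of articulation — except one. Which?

Dental: /d̪/ ~ /ð/
Palatal: /ɟ/ ~ /ʝ/
Velar: /ɡ/ ~ /ɣ/
Uvular: /ɢ/ ~ /ʁ/
Retroflex: only /ʐ/ (fricative); no stop partner.
So /ʐ/ is the unpaired segment.

/ʐ/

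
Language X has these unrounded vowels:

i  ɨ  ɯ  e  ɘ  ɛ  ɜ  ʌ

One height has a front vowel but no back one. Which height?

high-mid

Front: /i/ (high), /e/ (high-mid), /ɛ/ (low-mid).
Central: /ɨ/ (high), /ɘ/ (high-mid), /ɜ/ (low-mid).
Back: /ɯ/ (high), /ʌ/ (low-mid).
Every height has a back member except high-mid, where /ɤ/ would be expected.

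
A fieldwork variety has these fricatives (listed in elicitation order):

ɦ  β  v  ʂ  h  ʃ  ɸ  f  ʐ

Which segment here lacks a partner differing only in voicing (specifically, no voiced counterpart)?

/ʃ/

Bilabial: /ɸ/ ~ /β/
Labiodental: /f/ ~ /v/
Retroflex: /ʂ/ ~ /ʐ/
Glottal: /h/ ~ /ɦ/
Postalveolar: only /ʃ/ (voiceless); no voiced partner.
So /ʃ/ is the unpaired segment.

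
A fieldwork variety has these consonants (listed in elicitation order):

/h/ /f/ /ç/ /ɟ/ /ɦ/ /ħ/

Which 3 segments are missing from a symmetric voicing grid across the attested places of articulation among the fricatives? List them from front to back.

/v/, /ʝ/, /ʕ/

place of articulation  voiceless  voiced  
labiodental       f         —       
palatal           ç         —       
pharyngeal        ħ         —       
glottal           h         ɦ       
Gaps, from front to back: labiodental lacks voiced (/v/); palatal lacks voiced (/ʝ/); pharyngeal lacks voiced (/ʕ/).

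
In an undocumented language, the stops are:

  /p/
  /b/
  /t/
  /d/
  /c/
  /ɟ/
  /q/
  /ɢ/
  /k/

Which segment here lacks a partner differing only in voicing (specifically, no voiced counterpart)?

/k/

Bilabial: /p/ ~ /b/
Alveolar: /t/ ~ /d/
Palatal: /c/ ~ /ɟ/
Uvular: /q/ ~ /ɢ/
Velar: only /k/ (voiceless); no voiced partner.
So /k/ is the unpaired segment.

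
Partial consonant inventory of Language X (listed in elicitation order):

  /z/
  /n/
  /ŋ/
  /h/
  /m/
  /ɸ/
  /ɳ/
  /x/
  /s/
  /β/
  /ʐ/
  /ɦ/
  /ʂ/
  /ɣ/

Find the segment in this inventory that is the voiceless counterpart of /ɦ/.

/ɦ/ is a voiced glottal fricative.
The voiceless counterpart is a voiceless glottal fricative — in this inventory, /h/.

/h/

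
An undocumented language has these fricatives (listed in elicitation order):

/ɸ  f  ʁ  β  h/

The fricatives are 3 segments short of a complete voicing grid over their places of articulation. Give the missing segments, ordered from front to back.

/v/, /χ/, /ɦ/

place of articulation  voiceless  voiced  
bilabial          ɸ         β       
labiodental       f         —       
uvular            —         ʁ       
glottal           h         —       
Gaps, from front to back: labiodental lacks voiced (/v/); uvular lacks voiceless (/χ/); glottal lacks voiced (/ɦ/).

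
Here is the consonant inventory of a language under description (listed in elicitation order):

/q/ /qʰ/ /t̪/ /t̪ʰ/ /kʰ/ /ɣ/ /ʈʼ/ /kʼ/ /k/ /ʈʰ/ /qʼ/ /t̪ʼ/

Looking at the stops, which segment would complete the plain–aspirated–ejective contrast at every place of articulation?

/ʈ/

dental: plain /t̪/, aspirated /t̪ʰ/, ejective /t̪ʼ/.
retroflex: plain —, aspirated /ʈʰ/, ejective /ʈʼ/.
velar: plain /k/, aspirated /kʰ/, ejective /kʼ/.
uvular: plain /q/, aspirated /qʰ/, ejective /qʼ/.
The retroflex row has no plain member, so the gap is the plain retroflex stop /ʈ/.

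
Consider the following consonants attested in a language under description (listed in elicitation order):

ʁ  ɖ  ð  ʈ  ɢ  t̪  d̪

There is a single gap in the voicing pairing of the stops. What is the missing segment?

/q/

place of articulation  voiceless  voiced  
dental            t̪        d̪      
retroflex         ʈ         ɖ       
uvular            —         ɢ       
The uvular row has no voiceless member, so the gap is the voiceless uvular stop /q/.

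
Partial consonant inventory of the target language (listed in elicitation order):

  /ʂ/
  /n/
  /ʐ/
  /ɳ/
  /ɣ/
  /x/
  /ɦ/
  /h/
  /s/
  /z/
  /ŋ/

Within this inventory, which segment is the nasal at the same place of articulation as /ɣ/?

/ŋ/

/ɣ/ is a voiced velar fricative.
The nasal at the same place is a velar nasal — in this inventory, /ŋ/.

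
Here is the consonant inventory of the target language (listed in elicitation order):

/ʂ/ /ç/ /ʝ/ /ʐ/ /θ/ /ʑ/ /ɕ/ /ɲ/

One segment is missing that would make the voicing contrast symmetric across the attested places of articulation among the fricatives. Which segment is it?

place of articulation  voiceless  voiced  
dental            θ         —       
retroflex         ʂ         ʐ       
alveolo-palatal   ɕ         ʑ       
palatal           ç         ʝ       
The dental row has no voiced member, so the gap is the voiced dental fricative /ð/.

/ð/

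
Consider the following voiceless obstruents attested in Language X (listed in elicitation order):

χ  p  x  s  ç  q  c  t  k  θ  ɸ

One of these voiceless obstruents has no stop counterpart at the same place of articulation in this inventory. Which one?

Bilabial: /p/ ~ /ɸ/
Alveolar: /t/ ~ /s/
Palatal: /c/ ~ /ç/
Velar: /k/ ~ /x/
Uvular: /q/ ~ /χ/
Dental: only /θ/ (fricative); no stop partner.
So /θ/ is the unpaired segment.

/θ/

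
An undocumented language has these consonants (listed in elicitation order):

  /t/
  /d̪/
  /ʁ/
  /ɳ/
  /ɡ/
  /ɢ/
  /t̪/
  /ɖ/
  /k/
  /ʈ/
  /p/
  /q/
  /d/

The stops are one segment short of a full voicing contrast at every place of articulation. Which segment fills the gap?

bilabial: voiceless /p/, voiced —.
dental: voiceless /t̪/, voiced /d̪/.
alveolar: voiceless /t/, voiced /d/.
retroflex: voiceless /ʈ/, voiced /ɖ/.
velar: voiceless /k/, voiced /ɡ/.
uvular: voiceless /q/, voiced /ɢ/.
The bilabial row has no voiced member, so the gap is the voiced bilabial stop /b/.

/b/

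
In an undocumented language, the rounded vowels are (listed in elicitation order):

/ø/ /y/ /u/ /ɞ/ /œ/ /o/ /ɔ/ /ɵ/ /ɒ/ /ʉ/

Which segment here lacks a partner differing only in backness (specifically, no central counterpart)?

High: /y/ ~ /ʉ/ ~ /u/
High-mid: /ø/ ~ /ɵ/ ~ /o/
Low-mid: /œ/ ~ /ɞ/ ~ /ɔ/
Low: only /ɒ/ (back); no central partner.
So /ɒ/ is the unpaired segment.

/ɒ/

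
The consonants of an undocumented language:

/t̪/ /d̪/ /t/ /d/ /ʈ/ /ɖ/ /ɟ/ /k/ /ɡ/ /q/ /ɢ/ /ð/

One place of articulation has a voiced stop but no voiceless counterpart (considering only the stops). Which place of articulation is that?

dental: voiceless /t̪/, voiced /d̪/.
alveolar: voiceless /t/, voiced /d/.
retroflex: voiceless /ʈ/, voiced /ɖ/.
palatal: voiceless —, voiced /ɟ/.
velar: voiceless /k/, voiced /ɡ/.
uvular: voiceless /q/, voiced /ɢ/.
Every place of articulation has a voiceless member except palatal, where /c/ would be expected.

palatal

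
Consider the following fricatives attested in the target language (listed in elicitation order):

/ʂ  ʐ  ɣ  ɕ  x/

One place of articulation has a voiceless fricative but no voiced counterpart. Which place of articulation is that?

place of articulation  voiceless  voiced  
retroflex         ʂ         ʐ       
alveolo-palatal   ɕ         —       
velar             x         ɣ       
Every place of articulation has a voiced member except alveolo-palatal, where /ʑ/ would be expected.

alveolo-palatal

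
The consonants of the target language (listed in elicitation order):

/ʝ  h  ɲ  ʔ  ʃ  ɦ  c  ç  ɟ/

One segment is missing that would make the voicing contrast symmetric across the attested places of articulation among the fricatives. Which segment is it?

/ʒ/

Voiceless: /ʃ/ (postalveolar), /ç/ (palatal), /h/ (glottal).
Voiced: /ʝ/ (palatal), /ɦ/ (glottal).
The postalveolar row has no voiced member, so the gap is the voiced postalveolar fricative /ʒ/.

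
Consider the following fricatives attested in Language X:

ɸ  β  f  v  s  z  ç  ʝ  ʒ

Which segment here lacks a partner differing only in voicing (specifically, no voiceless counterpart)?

/ʒ/

Bilabial: /ɸ/ ~ /β/
Labiodental: /f/ ~ /v/
Alveolar: /s/ ~ /z/
Palatal: /ç/ ~ /ʝ/
Postalveolar: only /ʒ/ (voiced); no voiceless partner.
So /ʒ/ is the unpaired segment.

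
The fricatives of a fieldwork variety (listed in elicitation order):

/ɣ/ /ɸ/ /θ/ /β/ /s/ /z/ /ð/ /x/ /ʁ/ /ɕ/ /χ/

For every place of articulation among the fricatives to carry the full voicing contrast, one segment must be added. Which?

/ʑ/

place of articulation  voiceless  voiced  
bilabial          ɸ         β       
dental            θ         ð       
alveolar          s         z       
alveolo-palatal   ɕ         —       
velar             x         ɣ       
uvular            χ         ʁ       
The alveolo-palatal row has no voiced member, so the gap is the voiced alveolo-palatal fricative /ʑ/.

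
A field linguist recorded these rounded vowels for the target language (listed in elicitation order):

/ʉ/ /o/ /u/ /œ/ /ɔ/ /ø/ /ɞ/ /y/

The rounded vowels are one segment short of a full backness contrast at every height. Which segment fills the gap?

height            front     central   back    
high              y         ʉ         u       
high-mid          ø         —         o       
low-mid           œ         ɞ         ɔ       
The high-mid row has no central member, so the gap is the high-mid central rounded vowel /ɵ/.

/ɵ/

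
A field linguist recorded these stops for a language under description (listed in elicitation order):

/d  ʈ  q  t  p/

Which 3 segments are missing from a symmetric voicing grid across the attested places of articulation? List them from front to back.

place of articulation  voiceless  voiced  
bilabial          p         —       
alveolar          t         d       
retroflex         ʈ         —       
uvular            q         —       
Gaps, from front to back: bilabial lacks voiced (/b/); retroflex lacks voiced (/ɖ/); uvular lacks voiced (/ɢ/).

/b/, /ɖ/, /ɢ/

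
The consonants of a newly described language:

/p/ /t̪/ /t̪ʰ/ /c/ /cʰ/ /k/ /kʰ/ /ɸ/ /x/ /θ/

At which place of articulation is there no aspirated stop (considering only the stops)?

place of articulation  plain     aspirated
bilabial          p         —       
dental            t̪        t̪ʰ     
palatal           c         cʰ      
velar             k         kʰ      
Every place of articulation has an aspirated member except bilabial, where /pʰ/ would be expected.

bilabial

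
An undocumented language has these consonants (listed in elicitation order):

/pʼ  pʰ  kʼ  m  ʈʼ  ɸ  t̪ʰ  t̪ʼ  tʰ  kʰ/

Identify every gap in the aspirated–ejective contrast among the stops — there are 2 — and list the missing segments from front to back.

/tʼ/, /ʈʰ/

bilabial: aspirated /pʰ/, ejective /pʼ/.
dental: aspirated /t̪ʰ/, ejective /t̪ʼ/.
alveolar: aspirated /tʰ/, ejective —.
retroflex: aspirated —, ejective /ʈʼ/.
velar: aspirated /kʰ/, ejective /kʼ/.
Gaps, from front to back: alveolar lacks ejective (/tʼ/); retroflex lacks aspirated (/ʈʰ/).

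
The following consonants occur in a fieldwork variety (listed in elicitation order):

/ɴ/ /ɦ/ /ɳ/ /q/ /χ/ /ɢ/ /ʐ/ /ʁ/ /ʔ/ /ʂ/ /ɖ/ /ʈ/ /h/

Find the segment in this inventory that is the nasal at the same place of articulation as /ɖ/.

/ɳ/

/ɖ/ is a voiced retroflex stop.
The nasal at the same place is a retroflex nasal — in this inventory, /ɳ/.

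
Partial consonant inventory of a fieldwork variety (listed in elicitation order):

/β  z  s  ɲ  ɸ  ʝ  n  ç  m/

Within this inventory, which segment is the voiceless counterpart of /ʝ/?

/ʝ/ is a voiced palatal fricative.
The voiceless counterpart is a voiceless palatal fricative — in this inventory, /ç/.

/ç/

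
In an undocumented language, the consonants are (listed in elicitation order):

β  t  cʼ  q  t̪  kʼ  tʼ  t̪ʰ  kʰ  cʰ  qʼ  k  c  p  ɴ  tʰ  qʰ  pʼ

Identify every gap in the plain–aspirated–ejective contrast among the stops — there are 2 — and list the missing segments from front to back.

/pʰ/, /t̪ʼ/

place of articulation  plain     aspirated  ejective
bilabial          p         —         pʼ      
dental            t̪        t̪ʰ       —       
alveolar          t         tʰ        tʼ      
palatal           c         cʰ        cʼ      
velar             k         kʰ        kʼ      
uvular            q         qʰ        qʼ      
Gaps, from front to back: bilabial lacks aspirated (/pʰ/); dental lacks ejective (/t̪ʼ/).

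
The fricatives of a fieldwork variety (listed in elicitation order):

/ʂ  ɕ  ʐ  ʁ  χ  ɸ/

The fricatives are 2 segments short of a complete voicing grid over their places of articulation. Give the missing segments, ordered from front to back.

bilabial: voiceless /ɸ/, voiced —.
retroflex: voiceless /ʂ/, voiced /ʐ/.
alveolo-palatal: voiceless /ɕ/, voiced —.
uvular: voiceless /χ/, voiced /ʁ/.
Gaps, from front to back: bilabial lacks voiced (/β/); alveolo-palatal lacks voiced (/ʑ/).

/β/, /ʑ/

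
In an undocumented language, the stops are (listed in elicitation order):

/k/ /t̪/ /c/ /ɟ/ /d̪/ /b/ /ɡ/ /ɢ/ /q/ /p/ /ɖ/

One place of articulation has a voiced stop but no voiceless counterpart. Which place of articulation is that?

retroflex

bilabial: voiceless /p/, voiced /b/.
dental: voiceless /t̪/, voiced /d̪/.
retroflex: voiceless —, voiced /ɖ/.
palatal: voiceless /c/, voiced /ɟ/.
velar: voiceless /k/, voiced /ɡ/.
uvular: voiceless /q/, voiced /ɢ/.
Every place of articulation has a voiceless member except retroflex, where /ʈ/ would be expected.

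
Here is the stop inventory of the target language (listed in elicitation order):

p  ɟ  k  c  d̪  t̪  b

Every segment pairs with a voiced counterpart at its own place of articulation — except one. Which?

/k/

Bilabial: /p/ ~ /b/
Dental: /t̪/ ~ /d̪/
Palatal: /c/ ~ /ɟ/
Velar: only /k/ (voiceless); no voiced partner.
So /k/ is the unpaired segment.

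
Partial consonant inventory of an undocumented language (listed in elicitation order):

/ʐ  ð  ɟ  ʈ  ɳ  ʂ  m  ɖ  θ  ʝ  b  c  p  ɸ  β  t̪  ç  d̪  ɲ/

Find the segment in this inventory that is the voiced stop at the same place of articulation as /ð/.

/d̪/

/ð/ is a voiced dental fricative.
The voiced stop at the same place is a voiced dental stop — in this inventory, /d̪/.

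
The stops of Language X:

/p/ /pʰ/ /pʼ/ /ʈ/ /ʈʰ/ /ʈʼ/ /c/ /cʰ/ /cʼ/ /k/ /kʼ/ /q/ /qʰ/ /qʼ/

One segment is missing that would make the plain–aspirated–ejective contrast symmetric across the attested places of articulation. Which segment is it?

place of articulation  plain     aspirated  ejective
bilabial          p         pʰ        pʼ      
retroflex         ʈ         ʈʰ        ʈʼ      
palatal           c         cʰ        cʼ      
velar             k         —         kʼ      
uvular            q         qʰ        qʼ      
The velar row has no aspirated member, so the gap is the aspirated velar stop /kʰ/.

/kʰ/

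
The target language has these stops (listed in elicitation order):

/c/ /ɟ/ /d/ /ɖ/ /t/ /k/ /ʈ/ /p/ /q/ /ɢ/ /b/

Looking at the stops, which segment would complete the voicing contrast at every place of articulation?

/ɡ/

Voiceless: /p/ (bilabial), /t/ (alveolar), /ʈ/ (retroflex), /c/ (palatal), /k/ (velar), /q/ (uvular).
Voiced: /b/ (bilabial), /d/ (alveolar), /ɖ/ (retroflex), /ɟ/ (palatal), /ɢ/ (uvular).
The velar row has no voiced member, so the gap is the voiced velar stop /ɡ/.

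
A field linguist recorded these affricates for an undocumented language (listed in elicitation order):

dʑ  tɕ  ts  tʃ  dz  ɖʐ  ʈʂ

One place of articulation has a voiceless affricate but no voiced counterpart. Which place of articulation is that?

postalveolar

place of articulation  voiceless  voiced  
alveolar          ts        dz      
postalveolar      tʃ        —       
retroflex         ʈʂ        ɖʐ      
alveolo-palatal   tɕ        dʑ      
Every place of articulation has a voiced member except postalveolar, where /dʒ/ would be expected.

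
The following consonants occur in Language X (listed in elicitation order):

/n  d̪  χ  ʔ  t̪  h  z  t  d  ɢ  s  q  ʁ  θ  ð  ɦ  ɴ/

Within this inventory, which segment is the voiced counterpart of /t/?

/t/ is a voiceless alveolar stop.
The voiced counterpart is a voiced alveolar stop — in this inventory, /d/.

/d/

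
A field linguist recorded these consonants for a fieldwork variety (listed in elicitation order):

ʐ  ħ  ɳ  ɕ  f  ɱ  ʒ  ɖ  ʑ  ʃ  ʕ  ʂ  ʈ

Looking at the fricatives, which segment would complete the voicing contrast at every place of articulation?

/v/

place of articulation  voiceless  voiced  
labiodental       f         —       
postalveolar      ʃ         ʒ       
retroflex         ʂ         ʐ       
alveolo-palatal   ɕ         ʑ       
pharyngeal        ħ         ʕ       
The labiodental row has no voiced member, so the gap is the voiced labiodental fricative /v/.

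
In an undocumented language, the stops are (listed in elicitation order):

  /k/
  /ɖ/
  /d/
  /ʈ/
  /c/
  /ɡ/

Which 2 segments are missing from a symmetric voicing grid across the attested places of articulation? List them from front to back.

Voiceless: /ʈ/ (retroflex), /c/ (palatal), /k/ (velar).
Voiced: /d/ (alveolar), /ɖ/ (retroflex), /ɡ/ (velar).
Gaps, from front to back: alveolar lacks voiceless (/t/); palatal lacks voiced (/ɟ/).

/t/, /ɟ/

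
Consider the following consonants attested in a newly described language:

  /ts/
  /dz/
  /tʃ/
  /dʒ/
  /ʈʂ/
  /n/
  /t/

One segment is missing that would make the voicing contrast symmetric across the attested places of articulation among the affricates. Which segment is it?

/ɖʐ/

Voiceless: /ts/ (alveolar), /tʃ/ (postalveolar), /ʈʂ/ (retroflex).
Voiced: /dz/ (alveolar), /dʒ/ (postalveolar).
The retroflex row has no voiced member, so the gap is the voiced retroflex affricate /ɖʐ/.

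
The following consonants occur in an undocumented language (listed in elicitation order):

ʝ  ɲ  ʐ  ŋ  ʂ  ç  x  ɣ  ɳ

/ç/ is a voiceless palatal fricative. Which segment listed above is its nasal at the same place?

/ɲ/

The nasal at the same place is a palatal nasal — in this inventory, /ɲ/.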